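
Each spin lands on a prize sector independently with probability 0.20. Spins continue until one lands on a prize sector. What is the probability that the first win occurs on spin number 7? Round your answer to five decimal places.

0.05243

Geometric (trials to first success), p = 0.20.
P(Y = 7) = (1−p)^6 · p = 0.26214 · 0.20 = 0.0524288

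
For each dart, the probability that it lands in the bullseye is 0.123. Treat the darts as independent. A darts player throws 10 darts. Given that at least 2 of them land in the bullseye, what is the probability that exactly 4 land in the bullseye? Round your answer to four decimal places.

0.0619

X ~ Binomial(10, 0.123). Want P(X=4 | X≥2) = P(X=4) / P(X≥2).
P(X=4) = C(10,4)·0.123^4·0.877^6 = 0.021869
P(X≥2) = 1 − 0.269151 − 0.377487 = 0.353363
Ratio = 0.021869 / 0.353363 = 0.061889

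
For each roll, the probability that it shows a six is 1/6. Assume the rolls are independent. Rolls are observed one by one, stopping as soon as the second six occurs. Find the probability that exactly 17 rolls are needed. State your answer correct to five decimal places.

Y = trial on which the second success occurs; negative binomial, r=2, p=0.166667.
P(Y=17) = C(16,1) · p^2 · (1−p)^15
= 16 · 0.027778 · 0.064905 = 0.0288469

0.02885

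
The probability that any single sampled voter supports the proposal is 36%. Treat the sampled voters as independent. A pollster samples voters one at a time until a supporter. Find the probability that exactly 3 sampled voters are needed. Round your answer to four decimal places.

Geometric (trials to first success), p = 0.36.
P(Y = 3) = (1−p)^2 · p = 0.4096 · 0.36 = 0.147456

0.1475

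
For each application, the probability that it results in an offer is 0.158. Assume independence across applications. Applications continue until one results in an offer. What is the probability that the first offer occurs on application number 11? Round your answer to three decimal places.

Geometric (trials to first success), p = 0.158.
P(Y = 11) = (1−p)^10 · p = 0.17911 · 0.158 = 0.02830

0.028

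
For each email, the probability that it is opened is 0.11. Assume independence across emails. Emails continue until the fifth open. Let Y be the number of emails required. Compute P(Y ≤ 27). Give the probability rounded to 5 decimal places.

0.16926

Finishing within 27 emails ⇔ at least 5 successes in the first 27. With X ~ Binomial(27, 0.11), P(Y ≤ 27) = 1 − P(X ≤ 4).
  k=0: C(27,0)·0.11^0·0.89^27 = 0.0430061
  k=1: C(27,1)·0.11^1·0.89^26 = 0.1435148
  k=2: C(27,2)·0.11^2·0.89^25 = 0.2305912
  k=3: C(27,3)·0.11^3·0.89^24 = 0.2375003
  k=4: C(27,4)·0.11^4·0.89^23 = 0.1761238
1 − 0.8307361 = 0.1692639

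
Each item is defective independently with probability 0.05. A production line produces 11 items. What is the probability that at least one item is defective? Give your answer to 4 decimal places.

0.4312

P(at least one) = 1 − P(none) = 1 − (1 − 0.05)^11
= 1 − 0.568800 = 0.431200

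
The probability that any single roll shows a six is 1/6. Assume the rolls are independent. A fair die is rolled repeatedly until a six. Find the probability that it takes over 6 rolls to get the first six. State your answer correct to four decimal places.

0.3349

Y = number of rolls to the first success; geometric, p = 0.166667.
P(Y > 6) = P(first 6 all fail) = (1−p)^6 = 0.334898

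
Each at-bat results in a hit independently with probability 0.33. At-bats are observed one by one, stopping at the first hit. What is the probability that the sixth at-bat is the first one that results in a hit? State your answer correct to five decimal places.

Geometric (trials to first success), p = 0.33.
P(Y = 6) = (1−p)^5 · p = 0.13501 · 0.33 = 0.0445541

0.04455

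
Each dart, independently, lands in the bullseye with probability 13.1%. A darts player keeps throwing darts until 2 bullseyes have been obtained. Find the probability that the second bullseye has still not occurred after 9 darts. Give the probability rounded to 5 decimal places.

0.66602

Needing more than 9 darts ⇔ fewer than 2 successes in the first 9. With X ~ Binomial(9, 0.131), P(Y > 9) = P(X ≤ 1).
  k=0: C(9,0)·0.131^0·0.869^9 = 0.2826038
  k=1: C(9,1)·0.131^1·0.869^8 = 0.3834176
P(X ≤ 1) = 0.6660214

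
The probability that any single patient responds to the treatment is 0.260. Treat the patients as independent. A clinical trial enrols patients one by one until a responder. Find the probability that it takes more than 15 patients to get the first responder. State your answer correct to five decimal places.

Y = number of patients to the first success; geometric, p = 0.26.
P(Y > 15) = P(first 15 all fail) = (1−p)^15 = 0.0109264

0.01093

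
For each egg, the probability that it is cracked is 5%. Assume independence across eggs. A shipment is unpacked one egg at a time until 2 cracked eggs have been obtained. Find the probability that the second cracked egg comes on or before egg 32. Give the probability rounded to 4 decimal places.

Finishing within 32 eggs ⇔ at least 2 successes in the first 32. With X ~ Binomial(32, 0.05), P(Y ≤ 32) = 1 − P(X ≤ 1).
  k=0: C(32,0)·0.05^0·0.95^32 = 0.193711
  k=1: C(32,1)·0.05^1·0.95^31 = 0.326251
1 − 0.519962 = 0.480038

0.4800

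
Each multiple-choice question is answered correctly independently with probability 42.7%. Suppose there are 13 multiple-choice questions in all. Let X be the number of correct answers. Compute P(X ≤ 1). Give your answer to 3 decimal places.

0.008

X ~ Binomial(13, 0.427); P(X ≤ 1) = Σ C(13,k) p^k (1−p)^(13−k) over k:
  k=0: C(13,0)·0.427^0·0.573^13 = 0.00072
  k=1: C(13,1)·0.427^1·0.573^12 = 0.00695
Total = 0.00767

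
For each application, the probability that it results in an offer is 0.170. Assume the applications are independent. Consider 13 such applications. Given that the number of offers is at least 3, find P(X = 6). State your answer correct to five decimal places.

0.02921

X ~ Binomial(13, 0.17). Want P(X=6 | X≥3) = P(X=6) / P(X≥3).
P(X=6) = C(13,6)·0.17^6·0.83^7 = 0.0112398
P(X≥3) = 1 − 0.0887187 − 0.2362269 − 0.2903030 = 0.3847514
Ratio = 0.0112398 / 0.3847514 = 0.0292131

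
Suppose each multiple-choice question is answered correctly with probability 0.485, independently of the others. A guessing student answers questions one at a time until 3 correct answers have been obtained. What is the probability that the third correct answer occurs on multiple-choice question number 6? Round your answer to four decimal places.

Y = trial on which the third success occurs; negative binomial, r=3, p=0.485.
P(Y=6) = C(5,2) · p^3 · (1−p)^3
= 10 · 0.11408 · 0.13659 = 0.155829

0.1558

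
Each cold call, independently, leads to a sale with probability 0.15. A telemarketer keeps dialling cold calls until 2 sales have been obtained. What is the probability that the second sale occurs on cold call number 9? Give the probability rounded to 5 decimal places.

0.05770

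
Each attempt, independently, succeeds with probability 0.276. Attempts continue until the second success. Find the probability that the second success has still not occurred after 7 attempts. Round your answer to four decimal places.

Needing more than 7 attempts ⇔ fewer than 2 successes in the first 7. With X ~ Binomial(7, 0.276), P(Y > 7) = P(X ≤ 1).
  k=0: C(7,0)·0.276^0·0.724^7 = 0.104273
  k=1: C(7,1)·0.276^1·0.724^6 = 0.278252
P(X ≤ 1) = 0.382525

0.3825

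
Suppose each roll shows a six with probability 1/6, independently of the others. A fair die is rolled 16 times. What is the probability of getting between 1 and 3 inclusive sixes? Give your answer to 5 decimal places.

0.67502

X ~ Binomial(16, 0.166667); P(1 ≤ X ≤ 3) = Σ C(16,k) p^k (1−p)^(16−k) over k:
  k=1: C(16,1)·0.166667^1·0.833333^15 = 0.1730813
  k=2: C(16,2)·0.166667^2·0.833333^14 = 0.2596219
  k=3: C(16,3)·0.166667^3·0.833333^13 = 0.2423138
Total = 0.6750169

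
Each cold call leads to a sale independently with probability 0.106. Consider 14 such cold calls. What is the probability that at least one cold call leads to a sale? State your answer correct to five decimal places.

0.79168

P(at least one) = 1 − P(none) = 1 − (1 − 0.106)^14
= 1 − 0.2083173 = 0.7916827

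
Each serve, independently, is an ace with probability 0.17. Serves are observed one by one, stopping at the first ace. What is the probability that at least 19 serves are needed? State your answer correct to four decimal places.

Y = number of serves to the first success; geometric, p = 0.17.
P(Y > 18) = P(first 18 all fail) = (1−p)^18 = 0.034947

0.0349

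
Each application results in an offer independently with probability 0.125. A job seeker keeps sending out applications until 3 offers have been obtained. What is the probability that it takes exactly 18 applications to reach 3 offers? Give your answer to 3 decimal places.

0.036

Y = trial on which the third success occurs; negative binomial, r=3, p=0.125.
P(Y=18) = C(17,2) · p^3 · (1−p)^15
= 136 · 0.0019531 · 0.13493 = 0.03584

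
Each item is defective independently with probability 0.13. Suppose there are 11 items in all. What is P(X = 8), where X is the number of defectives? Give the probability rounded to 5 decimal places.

X ~ Binomial(n=11, p=0.13).
P(X=8) = C(11,8) · p^8 · (1−p)^3
= 165 · 8.1573e-08 · 0.6585 = 0.0000089

0.00001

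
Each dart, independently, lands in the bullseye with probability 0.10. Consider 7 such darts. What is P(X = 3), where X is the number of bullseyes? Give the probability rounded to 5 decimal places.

X ~ Binomial(n=7, p=0.10).
P(X=3) = C(7,3) · p^3 · (1−p)^4
= 35 · 0.001 · 0.6561 = 0.0229635

0.02296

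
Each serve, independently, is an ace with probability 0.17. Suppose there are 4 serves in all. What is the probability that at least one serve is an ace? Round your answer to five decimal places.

P(at least one) = 1 − P(none) = 1 − (1 − 0.17)^4
= 1 − 0.4745832 = 0.5254168

0.52542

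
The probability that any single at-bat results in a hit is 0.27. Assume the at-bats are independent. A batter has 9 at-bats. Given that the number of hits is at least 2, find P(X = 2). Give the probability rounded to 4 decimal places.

0.3891

X ~ Binomial(9, 0.27). Want P(X=2 | X≥2) = P(X=2) / P(X≥2).
P(X=2) = C(9,2)·0.27^2·0.73^7 = 0.289928
P(X≥2) = 1 − 0.058872 − 0.195970 = 0.745159
Ratio = 0.289928 / 0.745159 = 0.389082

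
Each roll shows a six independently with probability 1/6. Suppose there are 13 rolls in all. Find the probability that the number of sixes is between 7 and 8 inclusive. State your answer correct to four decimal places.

0.0024

X ~ Binomial(13, 0.166667); P(7 ≤ X ≤ 8) = Σ C(13,k) p^k (1−p)^(13−k) over k:
  k=7: C(13,7)·0.166667^7·0.833333^6 = 0.002053
  k=8: C(13,8)·0.166667^8·0.833333^5 = 0.000308
Total = 0.002361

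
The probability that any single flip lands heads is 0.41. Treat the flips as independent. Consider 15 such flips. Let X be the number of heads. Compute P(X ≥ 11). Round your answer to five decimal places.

0.01158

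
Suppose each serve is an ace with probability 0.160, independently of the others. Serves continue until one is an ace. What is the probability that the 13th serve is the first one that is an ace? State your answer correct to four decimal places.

0.0197

Geometric (trials to first success), p = 0.16.
P(Y = 13) = (1−p)^12 · p = 0.12341 · 0.16 = 0.019746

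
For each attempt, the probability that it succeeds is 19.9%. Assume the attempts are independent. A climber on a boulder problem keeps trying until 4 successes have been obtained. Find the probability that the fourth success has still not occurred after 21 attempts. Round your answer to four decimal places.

0.3747

Needing more than 21 attempts ⇔ fewer than 4 successes in the first 21. With X ~ Binomial(21, 0.199), P(Y > 21) = P(X ≤ 3).
  k=0: C(21,0)·0.199^0·0.801^21 = 0.009469
  k=1: C(21,1)·0.199^1·0.801^20 = 0.049400
  k=2: C(21,2)·0.199^2·0.801^19 = 0.122728
  k=3: C(21,3)·0.199^3·0.801^18 = 0.193106
P(X ≤ 3) = 0.374702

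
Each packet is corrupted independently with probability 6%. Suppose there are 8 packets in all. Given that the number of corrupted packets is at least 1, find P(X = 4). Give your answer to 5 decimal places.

X ~ Binomial(8, 0.06). Want P(X=4 | X≥1) = P(X=4) / P(X≥1).
P(X=4) = C(8,4)·0.06^4·0.94^4 = 0.0007083
P(X≥1) = 1 − 0.6095689 = 0.3904311
Ratio = 0.0007083 / 0.3904311 = 0.0018141

0.00181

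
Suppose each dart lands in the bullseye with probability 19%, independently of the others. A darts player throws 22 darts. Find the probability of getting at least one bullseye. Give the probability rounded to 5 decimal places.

P(at least one) = 1 − P(none) = 1 − (1 − 0.19)^22
= 1 − 0.0096977 = 0.9903023

0.99030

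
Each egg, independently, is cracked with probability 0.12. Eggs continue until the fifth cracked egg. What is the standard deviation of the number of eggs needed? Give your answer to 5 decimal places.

Y = total eggs until the fifth success; negative binomial with r=5, p=0.12.
SD(Y) = √[r(1−p)/p²] = √(305.5555556) = 17.4801475

17.48015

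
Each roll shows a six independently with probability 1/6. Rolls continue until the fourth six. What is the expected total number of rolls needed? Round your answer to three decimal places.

24.000

Y = total rolls until the fourth success; negative binomial with r=4, p=0.166667.
E[Y] = r / p = 4 / 0.166667 = 24.00000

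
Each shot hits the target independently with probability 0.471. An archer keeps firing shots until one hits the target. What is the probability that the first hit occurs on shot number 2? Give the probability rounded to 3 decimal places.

0.249

Geometric (trials to first success), p = 0.471.
P(Y = 2) = (1−p)^1 · p = 0.529 · 0.471 = 0.24916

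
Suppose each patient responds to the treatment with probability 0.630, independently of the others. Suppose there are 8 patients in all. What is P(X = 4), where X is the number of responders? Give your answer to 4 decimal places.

X ~ Binomial(n=8, p=0.63).
P(X=4) = C(8,4) · p^4 · (1−p)^4
= 70 · 0.15753 · 0.018742 = 0.206665

0.2067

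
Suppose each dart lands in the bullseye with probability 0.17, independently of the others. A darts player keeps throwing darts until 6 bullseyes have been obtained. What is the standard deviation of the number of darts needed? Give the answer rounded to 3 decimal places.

13.127

Y = total darts until the sixth success; negative binomial with r=6, p=0.17.
SD(Y) = √[r(1−p)/p²] = √(172.31834) = 13.12701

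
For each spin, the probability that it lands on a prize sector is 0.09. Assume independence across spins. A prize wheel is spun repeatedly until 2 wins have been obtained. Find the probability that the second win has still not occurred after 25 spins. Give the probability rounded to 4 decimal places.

Needing more than 25 spins ⇔ fewer than 2 successes in the first 25. With X ~ Binomial(25, 0.09), P(Y > 25) = P(X ≤ 1).
  k=0: C(25,0)·0.09^0·0.91^25 = 0.094631
  k=1: C(25,1)·0.09^1·0.91^24 = 0.233978
P(X ≤ 1) = 0.328610

0.3286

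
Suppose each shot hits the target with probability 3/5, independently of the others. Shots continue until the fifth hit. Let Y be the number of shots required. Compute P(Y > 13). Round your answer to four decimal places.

Needing more than 13 shots ⇔ fewer than 5 successes in the first 13. With X ~ Binomial(13, 0.60), P(Y > 13) = P(X ≤ 4).
  k=0: C(13,0)·0.60^0·0.40^13 = 0.000007
  k=1: C(13,1)·0.60^1·0.40^12 = 0.000131
  k=2: C(13,2)·0.60^2·0.40^11 = 0.001178
  k=3: C(13,3)·0.60^3·0.40^10 = 0.006478
  k=4: C(13,4)·0.60^4·0.40^9 = 0.024291
P(X ≤ 4) = 0.032084

0.0321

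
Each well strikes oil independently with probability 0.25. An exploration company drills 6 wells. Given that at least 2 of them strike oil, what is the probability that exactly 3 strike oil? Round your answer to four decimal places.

0.2829

X ~ Binomial(6, 0.25). Want P(X=3 | X≥2) = P(X=3) / P(X≥2).
P(X=3) = C(6,3)·0.25^3·0.75^3 = 0.131836
P(X≥2) = 1 − 0.177979 − 0.355957 = 0.466064
Ratio = 0.131836 / 0.466064 = 0.282871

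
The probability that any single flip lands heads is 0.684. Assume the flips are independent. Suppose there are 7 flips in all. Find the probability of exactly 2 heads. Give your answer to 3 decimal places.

X ~ Binomial(n=7, p=0.684).
P(X=2) = C(7,2) · p^2 · (1−p)^5
= 21 · 0.46786 · 0.0031509 = 0.03096

0.031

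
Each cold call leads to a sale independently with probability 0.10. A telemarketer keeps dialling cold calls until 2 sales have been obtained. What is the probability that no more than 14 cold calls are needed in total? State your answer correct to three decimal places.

0.415

Finishing within 14 cold calls ⇔ at least 2 successes in the first 14. With X ~ Binomial(14, 0.10), P(Y ≤ 14) = 1 − P(X ≤ 1).
  k=0: C(14,0)·0.10^0·0.90^14 = 0.22877
  k=1: C(14,1)·0.10^1·0.90^13 = 0.35586
1 − 0.58463 = 0.41537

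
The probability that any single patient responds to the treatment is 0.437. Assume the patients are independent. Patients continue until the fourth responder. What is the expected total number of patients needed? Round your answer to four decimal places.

Y = total patients until the fourth success; negative binomial with r=4, p=0.437.
E[Y] = r / p = 4 / 0.437 = 9.153318

9.1533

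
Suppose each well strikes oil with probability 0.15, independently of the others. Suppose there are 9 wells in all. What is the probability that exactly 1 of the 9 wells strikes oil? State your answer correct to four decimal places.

X ~ Binomial(n=9, p=0.15).
P(X=1) = C(9,1) · p^1 · (1−p)^8
= 9 · 0.15 · 0.27249 = 0.367862

0.3679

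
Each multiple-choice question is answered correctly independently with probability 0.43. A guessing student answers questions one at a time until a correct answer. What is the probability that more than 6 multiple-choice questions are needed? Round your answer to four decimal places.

0.0343

Y = number of multiple-choice questions to the first success; geometric, p = 0.43.
P(Y > 6) = P(first 6 all fail) = (1−p)^6 = 0.034296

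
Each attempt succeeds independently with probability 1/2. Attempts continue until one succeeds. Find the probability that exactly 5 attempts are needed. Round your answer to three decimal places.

Geometric (trials to first success), p = 0.50.
P(Y = 5) = (1−p)^4 · p = 0.0625 · 0.50 = 0.03125

0.031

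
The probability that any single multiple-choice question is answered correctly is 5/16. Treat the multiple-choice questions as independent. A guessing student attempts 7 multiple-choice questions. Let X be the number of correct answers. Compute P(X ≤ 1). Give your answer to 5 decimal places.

0.30358

X ~ Binomial(7, 0.3125); P(X ≤ 1) = Σ C(7,k) p^k (1−p)^(7−k) over k:
  k=0: C(7,0)·0.3125^0·0.6875^7 = 0.0725954
  k=1: C(7,1)·0.3125^1·0.6875^6 = 0.2309853
Total = 0.3035806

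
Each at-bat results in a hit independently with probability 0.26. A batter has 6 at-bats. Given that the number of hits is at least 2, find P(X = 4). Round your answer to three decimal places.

0.077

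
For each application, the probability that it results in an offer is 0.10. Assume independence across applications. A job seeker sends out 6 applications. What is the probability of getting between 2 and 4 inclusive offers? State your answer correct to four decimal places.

X ~ Binomial(6, 0.10); P(2 ≤ X ≤ 4) = Σ C(6,k) p^k (1−p)^(6−k) over k:
  k=2: C(6,2)·0.10^2·0.90^4 = 0.098415
  k=3: C(6,3)·0.10^3·0.90^3 = 0.014580
  k=4: C(6,4)·0.10^4·0.90^2 = 0.001215
Total = 0.114210

0.1142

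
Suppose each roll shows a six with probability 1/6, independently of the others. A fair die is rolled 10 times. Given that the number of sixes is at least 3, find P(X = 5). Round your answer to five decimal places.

0.05794

X ~ Binomial(10, 0.166667). Want P(X=5 | X≥3) = P(X=5) / P(X≥3).
P(X=5) = C(10,5)·0.166667^5·0.833333^5 = 0.0130238
P(X≥3) = 1 − 0.1615056 − 0.3230112 − 0.2907100 = 0.2247732
Ratio = 0.0130238 / 0.2247732 = 0.0579420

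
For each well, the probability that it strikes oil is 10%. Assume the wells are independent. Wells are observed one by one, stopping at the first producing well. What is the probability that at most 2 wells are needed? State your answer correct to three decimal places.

0.190

Y = number of wells to the first success; geometric, p = 0.10.
P(Y ≤ 2) = 1 − (1−p)^2 = 1 − 0.81000 = 0.19000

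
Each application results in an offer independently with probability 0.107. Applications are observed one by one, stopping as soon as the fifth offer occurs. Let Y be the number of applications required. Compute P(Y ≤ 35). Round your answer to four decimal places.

0.3184

Finishing within 35 applications ⇔ at least 5 successes in the first 35. With X ~ Binomial(35, 0.107), P(Y ≤ 35) = 1 − P(X ≤ 4).
  k=0: C(35,0)·0.107^0·0.893^35 = 0.019046
  k=1: C(35,1)·0.107^1·0.893^34 = 0.079873
  k=2: C(35,2)·0.107^2·0.893^33 = 0.162698
  k=3: C(35,3)·0.107^3·0.893^32 = 0.214441
  k=4: C(35,4)·0.107^4·0.893^31 = 0.205556
1 − 0.681614 = 0.318386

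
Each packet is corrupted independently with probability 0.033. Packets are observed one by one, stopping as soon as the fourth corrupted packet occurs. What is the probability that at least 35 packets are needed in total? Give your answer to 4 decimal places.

Needing more than 34 packets ⇔ fewer than 4 successes in the first 34. With X ~ Binomial(34, 0.033), P(Y > 34) = P(X ≤ 3).
  k=0: C(34,0)·0.033^0·0.967^34 = 0.319522
  k=1: C(34,1)·0.033^1·0.967^33 = 0.370737
  k=2: C(34,2)·0.033^2·0.967^32 = 0.208755
  k=3: C(34,3)·0.033^3·0.967^31 = 0.075990
P(X ≤ 3) = 0.975004

0.9750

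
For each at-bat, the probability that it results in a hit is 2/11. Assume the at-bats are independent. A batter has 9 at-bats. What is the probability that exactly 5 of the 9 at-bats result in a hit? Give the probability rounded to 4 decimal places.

X ~ Binomial(n=9, p=0.181818).
P(X=5) = C(9,5) · p^5 · (1−p)^4
= 126 · 0.00019869 · 0.44813 = 0.011219

0.0112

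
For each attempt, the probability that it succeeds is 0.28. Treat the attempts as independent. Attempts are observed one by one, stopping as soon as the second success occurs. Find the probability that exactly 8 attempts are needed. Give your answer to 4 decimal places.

Y = trial on which the second success occurs; negative binomial, r=2, p=0.28.
P(Y=8) = C(7,1) · p^2 · (1−p)^6
= 7 · 0.0784 · 0.13931 = 0.076456

0.0765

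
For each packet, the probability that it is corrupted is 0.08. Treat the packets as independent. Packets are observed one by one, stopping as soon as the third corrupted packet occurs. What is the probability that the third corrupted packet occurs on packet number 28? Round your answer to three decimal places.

0.022

Y = trial on which the third success occurs; negative binomial, r=3, p=0.08.
P(Y=28) = C(27,2) · p^3 · (1−p)^25
= 351 · 0.000512 · 0.12436 = 0.02235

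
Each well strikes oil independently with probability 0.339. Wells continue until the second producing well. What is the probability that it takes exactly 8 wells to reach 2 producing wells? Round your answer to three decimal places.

0.067

Y = trial on which the second success occurs; negative binomial, r=2, p=0.339.
P(Y=8) = C(7,1) · p^2 · (1−p)^6
= 7 · 0.11492 · 0.083408 = 0.06710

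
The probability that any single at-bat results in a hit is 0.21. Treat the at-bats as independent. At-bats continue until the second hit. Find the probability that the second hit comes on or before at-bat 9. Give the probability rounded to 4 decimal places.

0.5934

Finishing within 9 at-bats ⇔ at least 2 successes in the first 9. With X ~ Binomial(9, 0.21), P(Y ≤ 9) = 1 − P(X ≤ 1).
  k=0: C(9,0)·0.21^0·0.79^9 = 0.119852
  k=1: C(9,1)·0.21^1·0.79^8 = 0.286734
1 − 0.406585 = 0.593415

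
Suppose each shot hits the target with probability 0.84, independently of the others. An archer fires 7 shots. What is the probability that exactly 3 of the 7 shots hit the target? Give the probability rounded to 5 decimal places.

0.01360

X ~ Binomial(n=7, p=0.84).
P(X=3) = C(7,3) · p^3 · (1−p)^4
= 35 · 0.5927 · 0.00065536 = 0.0135952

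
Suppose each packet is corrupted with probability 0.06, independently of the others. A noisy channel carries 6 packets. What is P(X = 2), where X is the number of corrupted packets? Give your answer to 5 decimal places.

0.04216

X ~ Binomial(n=6, p=0.06).
P(X=2) = C(6,2) · p^2 · (1−p)^4
= 15 · 0.0036 · 0.78075 = 0.0421604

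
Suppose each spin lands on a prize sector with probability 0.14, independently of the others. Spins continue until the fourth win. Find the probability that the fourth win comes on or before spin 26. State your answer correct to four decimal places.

0.5034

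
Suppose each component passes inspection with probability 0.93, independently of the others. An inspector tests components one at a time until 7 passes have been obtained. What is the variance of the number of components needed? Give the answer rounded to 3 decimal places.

0.567

Y = total components until the seventh success; negative binomial with r=7, p=0.93.
Var(Y) = r(1−p)/p² = 7·0.07 / 0.93² = 0.56654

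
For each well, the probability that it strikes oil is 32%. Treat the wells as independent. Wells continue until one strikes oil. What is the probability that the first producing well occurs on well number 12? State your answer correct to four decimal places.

Geometric (trials to first success), p = 0.32.
P(Y = 12) = (1−p)^11 · p = 0.014375 · 0.32 = 0.004600

0.0046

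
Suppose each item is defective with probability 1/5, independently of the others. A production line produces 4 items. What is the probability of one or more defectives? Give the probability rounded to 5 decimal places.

P(at least one) = 1 − P(none) = 1 − (1 − 0.20)^4
= 1 − 0.4096000 = 0.5904000

0.59040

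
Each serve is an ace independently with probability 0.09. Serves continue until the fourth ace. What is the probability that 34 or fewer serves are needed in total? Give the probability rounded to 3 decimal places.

0.367

Finishing within 34 serves ⇔ at least 4 successes in the first 34. With X ~ Binomial(34, 0.09), P(Y ≤ 34) = 1 − P(X ≤ 3).
  k=0: C(34,0)·0.09^0·0.91^34 = 0.04050
  k=1: C(34,1)·0.09^1·0.91^33 = 0.13617
  k=2: C(34,2)·0.09^2·0.91^32 = 0.22221
  k=3: C(34,3)·0.09^3·0.91^31 = 0.23442
1 − 0.63331 = 0.36669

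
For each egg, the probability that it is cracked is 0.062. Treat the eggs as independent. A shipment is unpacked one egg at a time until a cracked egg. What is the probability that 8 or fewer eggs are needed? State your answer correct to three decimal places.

0.401

Y = number of eggs to the first success; geometric, p = 0.062.
P(Y ≤ 8) = 1 − (1−p)^8 = 1 − 0.59927 = 0.40073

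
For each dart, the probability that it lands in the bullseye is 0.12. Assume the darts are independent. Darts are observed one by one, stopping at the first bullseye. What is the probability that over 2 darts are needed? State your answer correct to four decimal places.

Y = number of darts to the first success; geometric, p = 0.12.
P(Y > 2) = P(first 2 all fail) = (1−p)^2 = 0.774400

0.7744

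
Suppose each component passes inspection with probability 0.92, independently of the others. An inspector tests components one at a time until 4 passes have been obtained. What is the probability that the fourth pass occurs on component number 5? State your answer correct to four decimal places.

0.2292

Y = trial on which the fourth success occurs; negative binomial, r=4, p=0.92.
P(Y=5) = C(4,3) · p^4 · (1−p)^1
= 4 · 0.71639 · 0.08 = 0.229246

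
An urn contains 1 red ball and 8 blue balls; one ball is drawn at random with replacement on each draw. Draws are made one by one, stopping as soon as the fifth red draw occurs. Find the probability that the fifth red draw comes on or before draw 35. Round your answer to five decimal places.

0.34792

Finishing within 35 draws ⇔ at least 5 successes in the first 35. With X ~ Binomial(35, 0.111111), P(Y ≤ 35) = 1 − P(X ≤ 4).
  k=0: C(35,0)·0.111111^0·0.888889^35 = 0.0162055
  k=1: C(35,1)·0.111111^1·0.888889^34 = 0.0708989
  k=2: C(35,2)·0.111111^2·0.888889^33 = 0.1506603
  k=3: C(35,3)·0.111111^3·0.888889^32 = 0.2071579
  k=4: C(35,4)·0.111111^4·0.888889^31 = 0.2071579
1 − 0.6520804 = 0.3479196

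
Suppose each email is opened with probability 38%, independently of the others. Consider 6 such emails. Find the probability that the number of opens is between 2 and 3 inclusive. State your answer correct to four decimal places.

0.5816

X ~ Binomial(6, 0.38); P(2 ≤ X ≤ 3) = Σ C(6,k) p^k (1−p)^(6−k) over k:
  k=2: C(6,2)·0.38^2·0.62^4 = 0.320055
  k=3: C(6,3)·0.38^3·0.62^3 = 0.261551
Total = 0.581606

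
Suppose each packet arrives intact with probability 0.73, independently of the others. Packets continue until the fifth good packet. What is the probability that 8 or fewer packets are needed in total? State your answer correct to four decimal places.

0.8567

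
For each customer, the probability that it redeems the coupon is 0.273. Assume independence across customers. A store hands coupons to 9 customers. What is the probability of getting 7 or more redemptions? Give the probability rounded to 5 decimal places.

0.00236

X ~ Binomial(9, 0.273); P(X ≥ 7) = Σ C(9,k) p^k (1−p)^(9−k) over k:
  k=7: C(9,7)·0.273^7·0.727^2 = 0.0021504
  k=8: C(9,8)·0.273^8·0.727^1 = 0.0002019
  k=9: C(9,9)·0.273^9·0.727^0 = 0.0000084
Total = 0.0023606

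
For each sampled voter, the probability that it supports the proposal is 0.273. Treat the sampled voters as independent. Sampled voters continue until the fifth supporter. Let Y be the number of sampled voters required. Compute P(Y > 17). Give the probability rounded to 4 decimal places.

Needing more than 17 sampled voters ⇔ fewer than 5 successes in the first 17. With X ~ Binomial(17, 0.273), P(Y > 17) = P(X ≤ 4).
  k=0: C(17,0)·0.273^0·0.727^17 = 0.004427
  k=1: C(17,1)·0.273^1·0.727^16 = 0.028259
  k=2: C(17,2)·0.273^2·0.727^15 = 0.084895
  k=3: C(17,3)·0.273^3·0.727^14 = 0.159396
  k=4: C(17,4)·0.273^4·0.727^13 = 0.209496
P(X ≤ 4) = 0.486473

0.4865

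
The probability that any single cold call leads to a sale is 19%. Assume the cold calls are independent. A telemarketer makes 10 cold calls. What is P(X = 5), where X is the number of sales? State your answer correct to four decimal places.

X ~ Binomial(n=10, p=0.19).
P(X=5) = C(10,5) · p^5 · (1−p)^5
= 252 · 0.00024761 · 0.34868 = 0.021757

0.0218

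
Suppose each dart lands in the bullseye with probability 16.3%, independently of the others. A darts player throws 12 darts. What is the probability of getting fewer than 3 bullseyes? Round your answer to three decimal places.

0.690

X ~ Binomial(12, 0.163); P(X ≤ 2) = Σ C(12,k) p^k (1−p)^(12−k) over k:
  k=0: C(12,0)·0.163^0·0.837^12 = 0.11822
  k=1: C(12,1)·0.163^1·0.837^11 = 0.27628
  k=2: C(12,2)·0.163^2·0.837^10 = 0.29592
Total = 0.69042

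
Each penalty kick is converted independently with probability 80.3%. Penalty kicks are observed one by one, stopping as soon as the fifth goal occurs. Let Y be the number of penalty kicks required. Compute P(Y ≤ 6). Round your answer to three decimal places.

0.663

Finishing within 6 penalty kicks ⇔ at least 5 successes in the first 6. With X ~ Binomial(6, 0.803), P(Y ≤ 6) = 1 − P(X ≤ 4).
  k=0: C(6,0)·0.803^0·0.197^6 = 0.00006
  k=1: C(6,1)·0.803^1·0.197^5 = 0.00143
  k=2: C(6,2)·0.803^2·0.197^4 = 0.01457
  k=3: C(6,3)·0.803^3·0.197^3 = 0.07917
  k=4: C(6,4)·0.803^4·0.197^2 = 0.24204
1 − 0.33727 = 0.66273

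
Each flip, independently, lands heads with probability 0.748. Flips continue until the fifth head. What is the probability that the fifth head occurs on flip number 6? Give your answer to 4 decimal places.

0.2950

Y = trial on which the fifth success occurs; negative binomial, r=5, p=0.748.
P(Y=6) = C(5,4) · p^5 · (1−p)^1
= 5 · 0.23416 · 0.252 = 0.295038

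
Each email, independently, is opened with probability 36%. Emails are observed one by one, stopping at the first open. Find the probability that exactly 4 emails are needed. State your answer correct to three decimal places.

0.094

Geometric (trials to first success), p = 0.36.
P(Y = 4) = (1−p)^3 · p = 0.26214 · 0.36 = 0.09437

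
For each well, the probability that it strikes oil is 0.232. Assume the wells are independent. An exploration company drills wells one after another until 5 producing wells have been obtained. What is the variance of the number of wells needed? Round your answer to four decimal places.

Y = total wells until the fifth success; negative binomial with r=5, p=0.232.
Var(Y) = r(1−p)/p² = 5·0.768 / 0.232² = 71.343639

71.3436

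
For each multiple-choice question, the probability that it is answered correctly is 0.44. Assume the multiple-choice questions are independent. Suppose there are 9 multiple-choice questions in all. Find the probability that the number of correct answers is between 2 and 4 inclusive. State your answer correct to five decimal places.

X ~ Binomial(9, 0.44); P(2 ≤ X ≤ 4) = Σ C(9,k) p^k (1−p)^(9−k) over k:
  k=2: C(9,2)·0.44^2·0.56^7 = 0.1203716
  k=3: C(9,3)·0.44^3·0.56^6 = 0.2206813
  k=4: C(9,4)·0.44^4·0.56^5 = 0.2600886
Total = 0.6011415

0.60114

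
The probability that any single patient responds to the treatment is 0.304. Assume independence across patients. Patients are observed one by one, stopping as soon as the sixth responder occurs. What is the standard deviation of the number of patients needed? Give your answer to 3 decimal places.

6.722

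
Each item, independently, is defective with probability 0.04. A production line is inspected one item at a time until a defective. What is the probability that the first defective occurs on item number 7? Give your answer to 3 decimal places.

Geometric (trials to first success), p = 0.04.
P(Y = 7) = (1−p)^6 · p = 0.78276 · 0.04 = 0.03131

0.031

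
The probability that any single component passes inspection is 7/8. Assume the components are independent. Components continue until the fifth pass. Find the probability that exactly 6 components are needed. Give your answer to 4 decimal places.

0.3206

Y = trial on which the fifth success occurs; negative binomial, r=5, p=0.875.
P(Y=6) = C(5,4) · p^5 · (1−p)^1
= 5 · 0.51291 · 0.125 = 0.320568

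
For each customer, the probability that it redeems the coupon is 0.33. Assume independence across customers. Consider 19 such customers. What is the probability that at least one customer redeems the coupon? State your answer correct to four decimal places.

0.9995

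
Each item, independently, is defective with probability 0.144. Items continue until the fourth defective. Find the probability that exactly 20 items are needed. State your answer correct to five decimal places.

Y = trial on which the fourth success occurs; negative binomial, r=4, p=0.144.
P(Y=20) = C(19,3) · p^4 · (1−p)^16
= 969 · 0.00042998 · 0.083096 = 0.0346221

0.03462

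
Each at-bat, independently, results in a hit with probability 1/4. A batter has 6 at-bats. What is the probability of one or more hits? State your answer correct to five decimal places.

0.82202

P(at least one) = 1 − P(none) = 1 − (1 − 0.25)^6
= 1 − 0.1779785 = 0.8220215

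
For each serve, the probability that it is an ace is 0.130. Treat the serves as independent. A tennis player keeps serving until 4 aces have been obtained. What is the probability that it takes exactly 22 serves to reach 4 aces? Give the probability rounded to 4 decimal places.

0.0310

Y = trial on which the fourth success occurs; negative binomial, r=4, p=0.13.
P(Y=22) = C(21,3) · p^4 · (1−p)^18
= 1330 · 0.00028561 · 0.081535 = 0.030972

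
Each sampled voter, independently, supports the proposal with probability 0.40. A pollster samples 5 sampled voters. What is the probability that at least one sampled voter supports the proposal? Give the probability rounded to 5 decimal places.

P(at least one) = 1 − P(none) = 1 − (1 − 0.40)^5
= 1 − 0.0777600 = 0.9222400

0.92224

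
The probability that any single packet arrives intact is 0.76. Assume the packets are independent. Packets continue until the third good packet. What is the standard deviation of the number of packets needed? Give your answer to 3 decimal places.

Y = total packets until the third success; negative binomial with r=3, p=0.76.
SD(Y) = √[r(1−p)/p²] = √(1.24654) = 1.11648

1.116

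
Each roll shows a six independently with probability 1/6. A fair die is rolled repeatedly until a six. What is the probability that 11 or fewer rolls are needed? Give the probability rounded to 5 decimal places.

0.86541

Y = number of rolls to the first success; geometric, p = 0.166667.
P(Y ≤ 11) = 1 − (1−p)^11 = 1 − 0.1345880 = 0.8654120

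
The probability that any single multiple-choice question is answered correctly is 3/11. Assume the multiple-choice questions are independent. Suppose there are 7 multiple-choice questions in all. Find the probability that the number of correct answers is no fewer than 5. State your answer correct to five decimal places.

0.01897

X ~ Binomial(7, 0.272727); P(X ≥ 5) = Σ C(7,k) p^k (1−p)^(7−k) over k:
  k=5: C(7,5)·0.272727^5·0.727273^2 = 0.0167593
  k=6: C(7,6)·0.272727^6·0.727273^1 = 0.0020949
  k=7: C(7,7)·0.272727^7·0.727273^0 = 0.0001122
Total = 0.0189665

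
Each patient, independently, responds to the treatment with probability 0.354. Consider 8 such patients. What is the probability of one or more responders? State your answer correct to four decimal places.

P(at least one) = 1 − P(none) = 1 − (1 − 0.354)^8
= 1 − 0.030329 = 0.969671

0.9697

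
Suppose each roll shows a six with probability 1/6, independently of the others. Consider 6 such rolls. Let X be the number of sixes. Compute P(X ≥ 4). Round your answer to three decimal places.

X ~ Binomial(6, 0.166667); P(X ≥ 4) = Σ C(6,k) p^k (1−p)^(6−k) over k:
  k=4: C(6,4)·0.166667^4·0.833333^2 = 0.00804
  k=5: C(6,5)·0.166667^5·0.833333^1 = 0.00064
  k=6: C(6,6)·0.166667^6·0.833333^0 = 0.00002
Total = 0.00870

0.009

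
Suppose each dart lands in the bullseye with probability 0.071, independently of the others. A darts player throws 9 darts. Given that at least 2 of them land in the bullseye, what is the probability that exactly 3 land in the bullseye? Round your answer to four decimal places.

X ~ Binomial(9, 0.071). Want P(X=3 | X≥2) = P(X=3) / P(X≥2).
P(X=3) = C(9,3)·0.071^3·0.929^6 = 0.019326
P(X≥2) = 1 − 0.515396 − 0.354508 = 0.130095
Ratio = 0.019326 / 0.130095 = 0.148555

0.1486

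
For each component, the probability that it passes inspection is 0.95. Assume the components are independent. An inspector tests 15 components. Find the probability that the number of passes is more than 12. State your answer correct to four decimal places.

0.9638

X ~ Binomial(15, 0.95); P(X ≥ 13) = Σ C(15,k) p^k (1−p)^(15−k) over k:
  k=13: C(15,13)·0.95^13·0.05^2 = 0.134752
  k=14: C(15,14)·0.95^14·0.05^1 = 0.365756
  k=15: C(15,15)·0.95^15·0.05^0 = 0.463291
Total = 0.963800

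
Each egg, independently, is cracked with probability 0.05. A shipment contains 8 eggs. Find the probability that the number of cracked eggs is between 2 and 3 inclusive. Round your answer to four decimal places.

X ~ Binomial(8, 0.05); P(2 ≤ X ≤ 3) = Σ C(8,k) p^k (1−p)^(8−k) over k:
  k=2: C(8,2)·0.05^2·0.95^6 = 0.051456
  k=3: C(8,3)·0.05^3·0.95^5 = 0.005416
Total = 0.056873

0.0569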